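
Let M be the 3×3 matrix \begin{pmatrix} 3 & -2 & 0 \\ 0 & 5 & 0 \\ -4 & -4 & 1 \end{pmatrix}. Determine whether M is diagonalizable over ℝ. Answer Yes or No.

Yes

Characteristic polynomial: p(μ) = μ^3 - 9μ^2 + 23μ - 15 = (μ - 5)(μ - 3)(μ - 1).
All 3 eigenvalues are distinct, so M is diagonalizable.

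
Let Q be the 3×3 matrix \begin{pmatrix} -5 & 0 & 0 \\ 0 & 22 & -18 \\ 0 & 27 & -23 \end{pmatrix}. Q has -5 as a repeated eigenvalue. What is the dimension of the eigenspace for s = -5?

2

Q + 5I = [[0, 0, 0], [0, 27, -18], [0, 27, -18]].
This matrix has rank 1, so its null space has dimension 3 − 1 = 2.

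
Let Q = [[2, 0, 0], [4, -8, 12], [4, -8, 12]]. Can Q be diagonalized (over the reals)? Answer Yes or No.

Characteristic polynomial: p(t) = t^3 - 6t^2 + 8t = t(t - 4)(t - 2).
All 3 eigenvalues are distinct, so Q is diagonalizable.

Yes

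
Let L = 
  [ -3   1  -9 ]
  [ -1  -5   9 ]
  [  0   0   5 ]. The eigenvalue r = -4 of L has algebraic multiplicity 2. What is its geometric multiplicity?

1

L + 4I = [[1, 1, -9], [-1, -1, 9], [0, 0, 9]].
This matrix has rank 2, so its null space has dimension 3 − 2 = 1.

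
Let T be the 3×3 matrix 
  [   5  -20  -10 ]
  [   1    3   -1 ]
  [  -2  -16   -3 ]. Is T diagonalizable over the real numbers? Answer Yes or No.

No

Characteristic polynomial: p(λ) = λ^3 - 5λ^2 - 25λ + 125 = (λ - 5)^2(λ + 5).
λ = 5 has algebraic multiplicity 2; rank(T − 5I) = 2, so geometric multiplicity = 1.
Geometric multiplicity < algebraic multiplicity, so T is not diagonalizable.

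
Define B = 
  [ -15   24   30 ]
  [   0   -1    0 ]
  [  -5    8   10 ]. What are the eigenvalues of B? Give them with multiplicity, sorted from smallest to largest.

Characteristic polynomial: p(r) = r^3 + 6r^2 + 5r = r(r + 1)(r + 5).
Roots (with multiplicity): -5, -1, 0.

-5, -1, 0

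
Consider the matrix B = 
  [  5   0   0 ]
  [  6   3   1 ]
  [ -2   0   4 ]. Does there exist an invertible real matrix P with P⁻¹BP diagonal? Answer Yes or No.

Characteristic polynomial: p(r) = r^3 - 12r^2 + 47r - 60 = (r - 5)(r - 4)(r - 3).
All 3 eigenvalues are distinct, so B is diagonalizable.

Yes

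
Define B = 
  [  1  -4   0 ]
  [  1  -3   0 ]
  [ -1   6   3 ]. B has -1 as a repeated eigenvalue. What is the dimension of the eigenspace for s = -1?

1

B + 1I = [[2, -4, 0], [1, -2, 0], [-1, 6, 4]].
This matrix has rank 2, so its null space has dimension 3 − 2 = 1.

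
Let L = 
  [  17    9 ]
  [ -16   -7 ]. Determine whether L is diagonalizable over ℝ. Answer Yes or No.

No

Characteristic polynomial: p(t) = t^2 - 10t + 25 = (t - 5)^2.
t = 5 has algebraic multiplicity 2; rank(L − 5I) = 1, so geometric multiplicity = 1.
Geometric multiplicity < algebraic multiplicity, so L is not diagonalizable.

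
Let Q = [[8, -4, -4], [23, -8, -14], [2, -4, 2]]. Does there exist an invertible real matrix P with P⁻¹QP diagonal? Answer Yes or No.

No

Characteristic polynomial: p(λ) = λ^3 - 2λ^2 - 20λ - 24 = (λ - 6)(λ + 2)^2.
λ = -2 has algebraic multiplicity 2; rank(Q + 2I) = 2, so geometric multiplicity = 1.
Geometric multiplicity < algebraic multiplicity, so Q is not diagonalizable.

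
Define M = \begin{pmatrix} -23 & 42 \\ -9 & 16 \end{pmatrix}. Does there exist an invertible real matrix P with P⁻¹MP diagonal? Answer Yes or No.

Yes

Characteristic polynomial: p(t) = t^2 + 7t + 10 = (t + 2)(t + 5).
All 2 eigenvalues are distinct, so M is diagonalizable.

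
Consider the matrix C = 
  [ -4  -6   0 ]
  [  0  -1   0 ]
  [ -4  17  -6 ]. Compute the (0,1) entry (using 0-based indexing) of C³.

-126

Characteristic polynomial: t^3 + 11t^2 + 34t + 24 = (t + 1)(t + 4)(t + 6), so the eigenvalues are -6, -4, -1.
t=-4: eigenvector (1, 0, -2).
t=-1: eigenvector (-2, 1, 5).
t=-6: eigenvector (0, 0, 1).
P = [[1, -2, 0], [0, 1, 0], [-2, 5, 1]], D = diag(-4, -1, -6), P⁻¹ = [[1, 2, 0], [0, 1, 0], [2, -1, 1]].
C³ = P·diag(-64, -1, -216)·P⁻¹ = [[-64, -126, 0], [0, -1, 0], [-304, 467, -216]].
The requested entry is -126.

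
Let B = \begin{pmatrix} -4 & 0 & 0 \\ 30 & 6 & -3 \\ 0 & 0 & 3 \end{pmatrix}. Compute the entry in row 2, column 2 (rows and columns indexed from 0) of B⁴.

Characteristic polynomial: μ^3 - 5μ^2 - 18μ + 72 = (μ - 6)(μ - 3)(μ + 4), so the eigenvalues are -4, 3, 6.
μ=6: eigenvector (0, 1, 0).
μ=-4: eigenvector (1, -3, 0).
μ=3: eigenvector (0, 1, 1).
P = [[0, 1, 0], [1, -3, 1], [0, 0, 1]], D = diag(6, -4, 3), P⁻¹ = [[3, 1, -1], [1, 0, 0], [0, 0, 1]].
B⁴ = P·diag(1296, 256, 81)·P⁻¹ = [[256, 0, 0], [3120, 1296, -1215], [0, 0, 81]].
The requested entry is 81.

81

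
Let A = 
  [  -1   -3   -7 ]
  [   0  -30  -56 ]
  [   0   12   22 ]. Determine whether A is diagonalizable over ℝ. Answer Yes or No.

Characteristic polynomial: p(t) = t^3 + 9t^2 + 20t + 12 = (t + 1)(t + 2)(t + 6).
All 3 eigenvalues are distinct, so A is diagonalizable.

Yes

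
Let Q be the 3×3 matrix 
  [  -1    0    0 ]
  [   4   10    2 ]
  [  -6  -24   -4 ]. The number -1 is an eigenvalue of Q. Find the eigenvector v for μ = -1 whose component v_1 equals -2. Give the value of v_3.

4

Q + 1I = [[0, 0, 0], [4, 11, 2], [-6, -24, -3]].
Solving (Q + 1I)v = 0 gives the eigenspace spanned by (-2, 0, 4).
With v_1 = -2, v = (-2, 0, 4), so v_3 = 4.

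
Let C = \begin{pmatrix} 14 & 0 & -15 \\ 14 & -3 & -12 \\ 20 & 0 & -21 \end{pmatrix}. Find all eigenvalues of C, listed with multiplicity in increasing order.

-6, -3, -1

Characteristic polynomial: p(s) = s^3 + 10s^2 + 27s + 18 = (s + 1)(s + 3)(s + 6).
Roots (with multiplicity): -6, -3, -1.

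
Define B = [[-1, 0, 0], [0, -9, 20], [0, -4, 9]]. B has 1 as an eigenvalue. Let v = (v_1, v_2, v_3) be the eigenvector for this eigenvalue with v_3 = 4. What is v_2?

8

B − 1I = [[-2, 0, 0], [0, -10, 20], [0, -4, 8]].
Solving (B − 1I)v = 0 gives the eigenspace spanned by (0, 8, 4).
With v_3 = 4, v = (0, 8, 4), so v_2 = 8.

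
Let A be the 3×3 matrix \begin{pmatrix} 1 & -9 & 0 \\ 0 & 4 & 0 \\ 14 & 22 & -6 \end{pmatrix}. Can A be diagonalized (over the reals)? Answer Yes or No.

Yes

Characteristic polynomial: p(λ) = λ^3 + λ^2 - 26λ + 24 = (λ - 4)(λ - 1)(λ + 6).
All 3 eigenvalues are distinct, so A is diagonalizable.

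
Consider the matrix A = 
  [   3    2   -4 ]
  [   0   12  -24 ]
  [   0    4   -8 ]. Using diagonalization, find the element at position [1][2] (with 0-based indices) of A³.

-384

Characteristic polynomial: μ^3 - 7μ^2 + 12μ = μ(μ - 4)(μ - 3), so the eigenvalues are 0, 3, 4.
μ=0: eigenvector (0, 2, 1).
μ=4: eigenvector (2, 3, 1).
μ=3: eigenvector (1, 0, 0).
P = [[0, 2, 1], [2, 3, 0], [1, 1, 0]], D = diag(0, 4, 3), P⁻¹ = [[0, -1, 3], [0, 1, -2], [1, -2, 4]].
A³ = P·diag(0, 64, 27)·P⁻¹ = [[27, 74, -148], [0, 192, -384], [0, 64, -128]].
The requested entry is -384.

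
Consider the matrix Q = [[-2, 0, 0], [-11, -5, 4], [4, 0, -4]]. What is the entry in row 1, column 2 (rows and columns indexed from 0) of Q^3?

Characteristic polynomial: μ^3 + 11μ^2 + 38μ + 40 = (μ + 2)(μ + 4)(μ + 5), so the eigenvalues are -5, -4, -2.
μ=-2: eigenvector (1, -1, 2).
μ=-4: eigenvector (0, 4, 1).
μ=-5: eigenvector (0, 1, 0).
P = [[1, 0, 0], [-1, 4, 1], [2, 1, 0]], D = diag(-2, -4, -5), P⁻¹ = [[1, 0, 0], [-2, 0, 1], [9, 1, -4]].
Q³ = P·diag(-8, -64, -125)·P⁻¹ = [[-8, 0, 0], [-605, -125, 244], [112, 0, -64]].
The requested entry is 244.

244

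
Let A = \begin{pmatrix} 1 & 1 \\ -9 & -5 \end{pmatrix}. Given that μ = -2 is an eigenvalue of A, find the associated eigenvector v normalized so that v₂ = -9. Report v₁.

3

A + 2I = [[3, 1], [-9, -3]].
Solving (A + 2I)v = 0 gives the eigenspace spanned by (3, -9).
With v₂ = -9, v = (3, -9), so v₁ = 3.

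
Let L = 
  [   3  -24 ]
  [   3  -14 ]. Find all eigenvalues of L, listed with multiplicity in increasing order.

-6, -5

Characteristic polynomial: p(s) = s^2 + 11s + 30 = (s + 5)(s + 6).
Roots (with multiplicity): -6, -5.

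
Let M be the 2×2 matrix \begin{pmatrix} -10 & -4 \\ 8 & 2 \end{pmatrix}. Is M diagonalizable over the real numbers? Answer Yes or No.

Characteristic polynomial: p(λ) = λ^2 + 8λ + 12 = (λ + 2)(λ + 6).
All 2 eigenvalues are distinct, so M is diagonalizable.

Yes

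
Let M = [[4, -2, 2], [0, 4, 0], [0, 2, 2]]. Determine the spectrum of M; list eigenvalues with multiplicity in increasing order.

Characteristic polynomial: p(λ) = λ^3 - 10λ^2 + 32λ - 32 = (λ - 4)^2(λ - 2).
Roots (with multiplicity): 2, 4, 4.

2, 4, 4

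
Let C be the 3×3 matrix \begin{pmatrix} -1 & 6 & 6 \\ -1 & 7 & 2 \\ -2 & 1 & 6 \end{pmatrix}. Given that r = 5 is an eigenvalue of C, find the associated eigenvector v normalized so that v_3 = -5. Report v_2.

5

C − 5I = [[-6, 6, 6], [-1, 2, 2], [-2, 1, 1]].
Solving (C − 5I)v = 0 gives the eigenspace spanned by (0, 5, -5).
With v_3 = -5, v = (0, 5, -5), so v_2 = 5.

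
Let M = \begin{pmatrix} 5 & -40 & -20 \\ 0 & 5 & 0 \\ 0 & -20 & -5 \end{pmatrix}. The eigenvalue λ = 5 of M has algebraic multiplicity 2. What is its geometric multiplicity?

M − 5I = [[0, -40, -20], [0, 0, 0], [0, -20, -10]].
This matrix has rank 1, so its null space has dimension 3 − 1 = 2.

2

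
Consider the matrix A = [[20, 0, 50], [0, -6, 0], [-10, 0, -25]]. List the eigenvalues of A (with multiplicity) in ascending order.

-6, -5, 0

Characteristic polynomial: p(λ) = λ^3 + 11λ^2 + 30λ = λ(λ + 5)(λ + 6).
Roots (with multiplicity): -6, -5, 0.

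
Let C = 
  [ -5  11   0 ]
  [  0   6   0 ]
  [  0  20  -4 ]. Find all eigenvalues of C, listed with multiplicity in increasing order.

-5, -4, 6

Characteristic polynomial: p(s) = s^3 + 3s^2 - 34s - 120 = (s - 6)(s + 4)(s + 5).
Roots (with multiplicity): -5, -4, 6.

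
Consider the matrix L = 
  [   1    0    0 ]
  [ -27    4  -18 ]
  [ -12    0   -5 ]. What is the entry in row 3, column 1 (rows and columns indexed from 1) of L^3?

-252

Characteristic polynomial: μ^3 - 21μ + 20 = (μ - 4)(μ - 1)(μ + 5), so the eigenvalues are -5, 1, 4.
μ=1: eigenvector (1, -3, -2).
μ=-5: eigenvector (0, 2, 1).
μ=4: eigenvector (0, 1, 0).
P = [[1, 0, 0], [-3, 2, 1], [-2, 1, 0]], D = diag(1, -5, 4), P⁻¹ = [[1, 0, 0], [2, 0, 1], [-1, 1, -2]].
L³ = P·diag(1, -125, 64)·P⁻¹ = [[1, 0, 0], [-567, 64, -378], [-252, 0, -125]].
The requested entry is -252.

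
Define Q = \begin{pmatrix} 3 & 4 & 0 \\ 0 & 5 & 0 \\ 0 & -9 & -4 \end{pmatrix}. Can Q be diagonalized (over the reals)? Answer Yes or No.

Characteristic polynomial: p(μ) = μ^3 - 4μ^2 - 17μ + 60 = (μ - 5)(μ - 3)(μ + 4).
All 3 eigenvalues are distinct, so Q is diagonalizable.

Yes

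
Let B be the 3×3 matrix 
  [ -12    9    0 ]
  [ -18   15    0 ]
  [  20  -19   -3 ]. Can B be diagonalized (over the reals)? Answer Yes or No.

No

Characteristic polynomial: p(t) = t^3 - 27t - 54 = (t - 6)(t + 3)^2.
t = -3 has algebraic multiplicity 2; rank(B + 3I) = 2, so geometric multiplicity = 1.
Geometric multiplicity < algebraic multiplicity, so B is not diagonalizable.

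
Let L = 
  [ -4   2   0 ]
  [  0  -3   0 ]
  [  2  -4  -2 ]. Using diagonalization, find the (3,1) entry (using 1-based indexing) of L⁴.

Characteristic polynomial: s^3 + 9s^2 + 26s + 24 = (s + 2)(s + 3)(s + 4), so the eigenvalues are -4, -3, -2.
s=-4: eigenvector (1, 0, -1).
s=-3: eigenvector (2, 1, 0).
s=-2: eigenvector (0, 0, 1).
P = [[1, 2, 0], [0, 1, 0], [-1, 0, 1]], D = diag(-4, -3, -2), P⁻¹ = [[1, -2, 0], [0, 1, 0], [1, -2, 1]].
L⁴ = P·diag(256, 81, 16)·P⁻¹ = [[256, -350, 0], [0, 81, 0], [-240, 480, 16]].
The requested entry is -240.

-240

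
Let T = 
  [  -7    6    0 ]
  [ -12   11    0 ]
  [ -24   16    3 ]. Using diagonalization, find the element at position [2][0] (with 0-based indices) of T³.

-504

Characteristic polynomial: μ^3 - 7μ^2 + 7μ + 15 = (μ - 5)(μ - 3)(μ + 1), so the eigenvalues are -1, 3, 5.
μ=5: eigenvector (1, 2, 4).
μ=-1: eigenvector (-1, -1, -2).
μ=3: eigenvector (0, 0, 1).
P = [[1, -1, 0], [2, -1, 0], [4, -2, 1]], D = diag(5, -1, 3), P⁻¹ = [[-1, 1, 0], [-2, 1, 0], [0, -2, 1]].
T³ = P·diag(125, -1, 27)·P⁻¹ = [[-127, 126, 0], [-252, 251, 0], [-504, 448, 27]].
The requested entry is -504.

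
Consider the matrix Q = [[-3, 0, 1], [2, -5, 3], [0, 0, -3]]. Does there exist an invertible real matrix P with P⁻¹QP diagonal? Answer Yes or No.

Characteristic polynomial: p(μ) = μ^3 + 11μ^2 + 39μ + 45 = (μ + 3)^2(μ + 5).
μ = -3 has algebraic multiplicity 2; rank(Q + 3I) = 2, so geometric multiplicity = 1.
Geometric multiplicity < algebraic multiplicity, so Q is not diagonalizable.

No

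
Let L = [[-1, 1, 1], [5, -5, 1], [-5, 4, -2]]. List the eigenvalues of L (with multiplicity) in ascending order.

Characteristic polynomial: p(μ) = μ^3 + 8μ^2 + 13μ + 6 = (μ + 1)^2(μ + 6).
Roots (with multiplicity): -6, -1, -1.

-6, -1, -1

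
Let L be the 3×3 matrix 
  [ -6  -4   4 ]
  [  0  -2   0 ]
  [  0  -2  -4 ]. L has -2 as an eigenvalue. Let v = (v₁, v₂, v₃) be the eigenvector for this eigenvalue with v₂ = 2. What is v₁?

L + 2I = [[-4, -4, 4], [0, 0, 0], [0, -2, -2]].
Solving (L + 2I)v = 0 gives the eigenspace spanned by (-4, 2, -2).
With v₂ = 2, v = (-4, 2, -2), so v₁ = -4.

-4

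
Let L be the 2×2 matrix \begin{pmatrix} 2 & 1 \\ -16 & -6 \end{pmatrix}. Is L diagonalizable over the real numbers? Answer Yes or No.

Characteristic polynomial: p(r) = r^2 + 4r + 4 = (r + 2)^2.
r = -2 has algebraic multiplicity 2; rank(L + 2I) = 1, so geometric multiplicity = 1.
Geometric multiplicity < algebraic multiplicity, so L is not diagonalizable.

No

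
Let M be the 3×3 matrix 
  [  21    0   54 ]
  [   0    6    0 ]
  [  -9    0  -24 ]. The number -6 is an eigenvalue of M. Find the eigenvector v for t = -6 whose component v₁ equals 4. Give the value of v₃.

-2

M + 6I = [[27, 0, 54], [0, 12, 0], [-9, 0, -18]].
Solving (M + 6I)v = 0 gives the eigenspace spanned by (4, 0, -2).
With v₁ = 4, v = (4, 0, -2), so v₃ = -2.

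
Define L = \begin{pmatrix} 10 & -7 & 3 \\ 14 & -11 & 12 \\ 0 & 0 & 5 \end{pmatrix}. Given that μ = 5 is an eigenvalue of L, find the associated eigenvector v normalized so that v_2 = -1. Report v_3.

1

L − 5I = [[5, -7, 3], [14, -16, 12], [0, 0, 0]].
Solving (L − 5I)v = 0 gives the eigenspace spanned by (-2, -1, 1).
With v_2 = -1, v = (-2, -1, 1), so v_3 = 1.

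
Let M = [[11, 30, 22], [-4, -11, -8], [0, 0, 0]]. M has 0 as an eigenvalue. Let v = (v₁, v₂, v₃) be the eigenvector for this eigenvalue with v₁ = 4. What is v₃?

-2

M = [[11, 30, 22], [-4, -11, -8], [0, 0, 0]].
Solving (M)v = 0 gives the eigenspace spanned by (4, 0, -2).
With v₁ = 4, v = (4, 0, -2), so v₃ = -2.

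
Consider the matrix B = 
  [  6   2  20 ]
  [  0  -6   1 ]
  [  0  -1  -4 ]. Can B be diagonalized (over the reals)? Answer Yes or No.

Characteristic polynomial: p(t) = t^3 + 4t^2 - 35t - 150 = (t - 6)(t + 5)^2.
t = -5 has algebraic multiplicity 2; rank(B + 5I) = 2, so geometric multiplicity = 1.
Geometric multiplicity < algebraic multiplicity, so B is not diagonalizable.

No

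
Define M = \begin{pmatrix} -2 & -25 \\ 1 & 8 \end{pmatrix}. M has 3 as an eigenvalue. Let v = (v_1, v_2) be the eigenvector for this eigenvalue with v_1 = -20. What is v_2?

4

M − 3I = [[-5, -25], [1, 5]].
Solving (M − 3I)v = 0 gives the eigenspace spanned by (-20, 4).
With v_1 = -20, v = (-20, 4), so v_2 = 4.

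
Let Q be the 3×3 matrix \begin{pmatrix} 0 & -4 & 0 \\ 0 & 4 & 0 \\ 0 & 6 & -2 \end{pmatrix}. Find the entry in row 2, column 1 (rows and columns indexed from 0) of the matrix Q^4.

Characteristic polynomial: s^3 - 2s^2 - 8s = s(s - 4)(s + 2), so the eigenvalues are -2, 0, 4.
s=4: eigenvector (-1, 1, 1).
s=0: eigenvector (1, 0, 0).
s=-2: eigenvector (0, 0, 1).
P = [[-1, 1, 0], [1, 0, 0], [1, 0, 1]], D = diag(4, 0, -2), P⁻¹ = [[0, 1, 0], [1, 1, 0], [0, -1, 1]].
Q⁴ = P·diag(256, 0, 16)·P⁻¹ = [[0, -256, 0], [0, 256, 0], [0, 240, 16]].
The requested entry is 240.

240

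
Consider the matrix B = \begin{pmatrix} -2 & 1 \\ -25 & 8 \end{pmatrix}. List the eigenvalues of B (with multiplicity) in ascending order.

3, 3

Characteristic polynomial: p(λ) = λ^2 - 6λ + 9 = (λ - 3)^2.
Roots (with multiplicity): 3, 3.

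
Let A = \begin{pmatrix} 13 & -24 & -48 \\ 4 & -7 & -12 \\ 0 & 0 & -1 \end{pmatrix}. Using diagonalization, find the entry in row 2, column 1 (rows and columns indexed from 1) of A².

Characteristic polynomial: r^3 - 5r^2 - r + 5 = (r - 5)(r - 1)(r + 1), so the eigenvalues are -1, 1, 5.
r=1: eigenvector (2, 1, 0).
r=5: eigenvector (3, 1, 0).
r=-1: eigenvector (0, -2, 1).
P = [[2, 3, 0], [1, 1, -2], [0, 0, 1]], D = diag(1, 5, -1), P⁻¹ = [[-1, 3, 6], [1, -2, -4], [0, 0, 1]].
A² = P·diag(1, 25, 1)·P⁻¹ = [[73, -144, -288], [24, -47, -96], [0, 0, 1]].
The requested entry is 24.

24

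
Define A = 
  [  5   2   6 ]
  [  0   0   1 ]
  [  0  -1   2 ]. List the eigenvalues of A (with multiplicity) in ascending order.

1, 1, 5

Characteristic polynomial: p(r) = r^3 - 7r^2 + 11r - 5 = (r - 5)(r - 1)^2.
Roots (with multiplicity): 1, 1, 5.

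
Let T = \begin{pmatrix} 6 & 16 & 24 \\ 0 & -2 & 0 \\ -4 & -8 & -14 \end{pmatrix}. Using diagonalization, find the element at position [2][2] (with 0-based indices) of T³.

Characteristic polynomial: r^3 + 10r^2 + 28r + 24 = (r + 2)^2(r + 6), so the eigenvalues are -6, -2, -2.
r=-2: eigenvector (3, 0, -1).
r=-2: eigenvector (4, 1, -2).
r=-6: eigenvector (-2, 0, 1).
P = [[3, 4, -2], [0, 1, 0], [-1, -2, 1]], D = diag(-2, -2, -6), P⁻¹ = [[1, 0, 2], [0, 1, 0], [1, 2, 3]].
T³ = P·diag(-8, -8, -216)·P⁻¹ = [[408, 832, 1248], [0, -8, 0], [-208, -416, -632]].
The requested entry is -632.

-632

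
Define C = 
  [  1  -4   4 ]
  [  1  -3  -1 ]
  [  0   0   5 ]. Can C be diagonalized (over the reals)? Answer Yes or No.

No

Characteristic polynomial: p(t) = t^3 - 3t^2 - 9t - 5 = (t - 5)(t + 1)^2.
t = -1 has algebraic multiplicity 2; rank(C + 1I) = 2, so geometric multiplicity = 1.
Geometric multiplicity < algebraic multiplicity, so C is not diagonalizable.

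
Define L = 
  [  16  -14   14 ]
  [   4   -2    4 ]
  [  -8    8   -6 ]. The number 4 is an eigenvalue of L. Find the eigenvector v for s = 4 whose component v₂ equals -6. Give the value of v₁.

-21

L − 4I = [[12, -14, 14], [4, -6, 4], [-8, 8, -10]].
Solving (L − 4I)v = 0 gives the eigenspace spanned by (-21, -6, 12).
With v₂ = -6, v = (-21, -6, 12), so v₁ = -21.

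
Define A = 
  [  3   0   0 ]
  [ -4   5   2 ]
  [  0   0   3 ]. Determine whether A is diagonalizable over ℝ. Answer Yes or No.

Characteristic polynomial: p(r) = r^3 - 11r^2 + 39r - 45 = (r - 5)(r - 3)^2.
r = 3 has algebraic multiplicity 2; rank(A − 3I) = 1, so geometric multiplicity = 2.
Every eigenvalue has geometric = algebraic multiplicity, so A is diagonalizable.

Yes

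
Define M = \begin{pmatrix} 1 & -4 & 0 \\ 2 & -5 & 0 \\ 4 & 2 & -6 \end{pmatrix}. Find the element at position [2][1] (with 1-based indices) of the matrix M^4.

Characteristic polynomial: t^3 + 10t^2 + 27t + 18 = (t + 1)(t + 3)(t + 6), so the eigenvalues are -6, -3, -1.
t=-1: eigenvector (2, 1, 2).
t=-3: eigenvector (1, 1, 2).
t=-6: eigenvector (0, 0, 1).
P = [[2, 1, 0], [1, 1, 0], [2, 2, 1]], D = diag(-1, -3, -6), P⁻¹ = [[1, -1, 0], [-1, 2, 0], [0, -2, 1]].
M⁴ = P·diag(1, 81, 1296)·P⁻¹ = [[-79, 160, 0], [-80, 161, 0], [-160, -2270, 1296]].
The requested entry is -80.

-80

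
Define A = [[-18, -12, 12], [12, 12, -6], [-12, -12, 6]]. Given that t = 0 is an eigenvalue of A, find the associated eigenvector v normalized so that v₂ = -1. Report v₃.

2

A = [[-18, -12, 12], [12, 12, -6], [-12, -12, 6]].
Solving (A)v = 0 gives the eigenspace spanned by (2, -1, 2).
With v₂ = -1, v = (2, -1, 2), so v₃ = 2.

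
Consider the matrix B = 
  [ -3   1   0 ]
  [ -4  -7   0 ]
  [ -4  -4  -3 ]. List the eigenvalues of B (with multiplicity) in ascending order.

Characteristic polynomial: p(t) = t^3 + 13t^2 + 55t + 75 = (t + 3)(t + 5)^2.
Roots (with multiplicity): -5, -5, -3.

-5, -5, -3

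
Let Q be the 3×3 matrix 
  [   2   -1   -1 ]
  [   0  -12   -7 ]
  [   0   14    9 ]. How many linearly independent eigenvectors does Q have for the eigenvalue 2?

Q − 2I = [[0, -1, -1], [0, -14, -7], [0, 14, 7]].
This matrix has rank 2, so its null space has dimension 3 − 2 = 1.

1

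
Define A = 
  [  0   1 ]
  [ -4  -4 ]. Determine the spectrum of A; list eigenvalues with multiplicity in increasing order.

Characteristic polynomial: p(s) = s^2 + 4s + 4 = (s + 2)^2.
Roots (with multiplicity): -2, -2.

-2, -2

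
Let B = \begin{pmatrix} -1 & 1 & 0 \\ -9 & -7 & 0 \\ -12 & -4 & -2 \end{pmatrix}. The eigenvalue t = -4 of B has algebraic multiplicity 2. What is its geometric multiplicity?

B + 4I = [[3, 1, 0], [-9, -3, 0], [-12, -4, 2]].
This matrix has rank 2, so its null space has dimension 3 − 2 = 1.

1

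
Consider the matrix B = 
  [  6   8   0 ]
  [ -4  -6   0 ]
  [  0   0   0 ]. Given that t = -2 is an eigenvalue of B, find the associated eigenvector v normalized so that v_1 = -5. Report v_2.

5

B + 2I = [[8, 8, 0], [-4, -4, 0], [0, 0, 2]].
Solving (B + 2I)v = 0 gives the eigenspace spanned by (-5, 5, 0).
With v_1 = -5, v = (-5, 5, 0), so v_2 = 5.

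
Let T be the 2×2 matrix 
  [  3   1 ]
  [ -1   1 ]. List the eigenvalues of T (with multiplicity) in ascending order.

Characteristic polynomial: p(s) = s^2 - 4s + 4 = (s - 2)^2.
Roots (with multiplicity): 2, 2.

2, 2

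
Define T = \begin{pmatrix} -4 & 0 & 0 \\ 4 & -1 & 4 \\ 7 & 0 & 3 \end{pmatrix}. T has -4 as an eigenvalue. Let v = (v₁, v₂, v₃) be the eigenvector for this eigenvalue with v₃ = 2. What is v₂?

T + 4I = [[0, 0, 0], [4, 3, 4], [7, 0, 7]].
Solving (T + 4I)v = 0 gives the eigenspace spanned by (-2, 0, 2).
With v₃ = 2, v = (-2, 0, 2), so v₂ = 0.

0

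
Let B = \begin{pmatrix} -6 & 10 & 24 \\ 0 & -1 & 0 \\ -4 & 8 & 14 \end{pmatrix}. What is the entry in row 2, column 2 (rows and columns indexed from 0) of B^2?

100

Characteristic polynomial: λ^3 - 7λ^2 + 4λ + 12 = (λ - 6)(λ - 2)(λ + 1), so the eigenvalues are -1, 2, 6.
λ=2: eigenvector (3, 0, 1).
λ=-1: eigenvector (2, 1, 0).
λ=6: eigenvector (2, 0, 1).
P = [[3, 2, 2], [0, 1, 0], [1, 0, 1]], D = diag(2, -1, 6), P⁻¹ = [[1, -2, -2], [0, 1, 0], [-1, 2, 3]].
B² = P·diag(4, 1, 36)·P⁻¹ = [[-60, 122, 192], [0, 1, 0], [-32, 64, 100]].
The requested entry is 100.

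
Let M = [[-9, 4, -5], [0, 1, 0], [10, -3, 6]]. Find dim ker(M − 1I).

M − 1I = [[-10, 4, -5], [0, 0, 0], [10, -3, 5]].
This matrix has rank 2, so its null space has dimension 3 − 2 = 1.

1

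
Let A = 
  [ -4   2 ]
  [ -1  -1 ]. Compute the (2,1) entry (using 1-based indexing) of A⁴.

Characteristic polynomial: r^2 + 5r + 6 = (r + 2)(r + 3), so the eigenvalues are -3, -2.
r=-2: eigenvector (1, 1).
r=-3: eigenvector (2, 1).
P = [[1, 2], [1, 1]], D = diag(-2, -3), P⁻¹ = [[-1, 2], [1, -1]].
A⁴ = P·diag(16, 81)·P⁻¹ = [[146, -130], [65, -49]].
The requested entry is 65.

65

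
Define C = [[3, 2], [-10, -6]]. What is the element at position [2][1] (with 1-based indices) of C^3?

-70

Characteristic polynomial: r^2 + 3r + 2 = (r + 1)(r + 2), so the eigenvalues are -2, -1.
r=-2: eigenvector (-2, 5).
r=-1: eigenvector (1, -2).
P = [[-2, 1], [5, -2]], D = diag(-2, -1), P⁻¹ = [[2, 1], [5, 2]].
C³ = P·diag(-8, -1)·P⁻¹ = [[27, 14], [-70, -36]].
The requested entry is -70.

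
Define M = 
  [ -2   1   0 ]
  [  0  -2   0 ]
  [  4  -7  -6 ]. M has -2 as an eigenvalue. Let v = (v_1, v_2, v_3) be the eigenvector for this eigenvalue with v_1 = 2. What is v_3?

2

M + 2I = [[0, 1, 0], [0, 0, 0], [4, -7, -4]].
Solving (M + 2I)v = 0 gives the eigenspace spanned by (2, 0, 2).
With v_1 = 2, v = (2, 0, 2), so v_3 = 2.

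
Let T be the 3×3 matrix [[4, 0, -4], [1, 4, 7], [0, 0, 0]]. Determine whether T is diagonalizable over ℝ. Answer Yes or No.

Characteristic polynomial: p(λ) = λ^3 - 8λ^2 + 16λ = λ(λ - 4)^2.
λ = 4 has algebraic multiplicity 2; rank(T − 4I) = 2, so geometric multiplicity = 1.
Geometric multiplicity < algebraic multiplicity, so T is not diagonalizable.

No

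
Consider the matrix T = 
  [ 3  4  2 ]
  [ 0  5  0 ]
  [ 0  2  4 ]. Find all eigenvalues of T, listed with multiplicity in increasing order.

Characteristic polynomial: p(μ) = μ^3 - 12μ^2 + 47μ - 60 = (μ - 5)(μ - 4)(μ - 3).
Roots (with multiplicity): 3, 4, 5.

3, 4, 5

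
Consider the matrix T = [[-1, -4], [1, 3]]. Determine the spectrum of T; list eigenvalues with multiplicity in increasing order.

Characteristic polynomial: p(μ) = μ^2 - 2μ + 1 = (μ - 1)^2.
Roots (with multiplicity): 1, 1.

1, 1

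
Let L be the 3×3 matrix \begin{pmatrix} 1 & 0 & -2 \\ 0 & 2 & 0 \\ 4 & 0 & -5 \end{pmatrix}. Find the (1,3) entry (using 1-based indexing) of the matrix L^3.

Characteristic polynomial: s^3 + 2s^2 - 5s - 6 = (s - 2)(s + 1)(s + 3), so the eigenvalues are -3, -1, 2.
s=-3: eigenvector (1, 0, 2).
s=2: eigenvector (0, 1, 0).
s=-1: eigenvector (-1, 0, -1).
P = [[1, 0, -1], [0, 1, 0], [2, 0, -1]], D = diag(-3, 2, -1), P⁻¹ = [[-1, 0, 1], [0, 1, 0], [-2, 0, 1]].
L³ = P·diag(-27, 8, -1)·P⁻¹ = [[25, 0, -26], [0, 8, 0], [52, 0, -53]].
The requested entry is -26.

-26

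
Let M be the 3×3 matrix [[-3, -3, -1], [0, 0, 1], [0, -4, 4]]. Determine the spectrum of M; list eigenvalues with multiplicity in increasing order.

-3, 2, 2

Characteristic polynomial: p(s) = s^3 - s^2 - 8s + 12 = (s - 2)^2(s + 3).
Roots (with multiplicity): -3, 2, 2.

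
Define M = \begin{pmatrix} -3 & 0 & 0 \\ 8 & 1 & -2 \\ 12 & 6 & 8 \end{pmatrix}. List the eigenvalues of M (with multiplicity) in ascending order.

-3, 4, 5

Characteristic polynomial: p(t) = t^3 - 6t^2 - 7t + 60 = (t - 5)(t - 4)(t + 3).
Roots (with multiplicity): -3, 4, 5.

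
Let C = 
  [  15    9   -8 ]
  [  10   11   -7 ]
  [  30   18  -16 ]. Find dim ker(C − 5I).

C − 5I = [[10, 9, -8], [10, 6, -7], [30, 18, -21]].
This matrix has rank 2, so its null space has dimension 3 − 2 = 1.

1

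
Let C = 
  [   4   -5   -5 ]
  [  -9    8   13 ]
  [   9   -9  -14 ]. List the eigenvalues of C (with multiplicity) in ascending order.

Characteristic polynomial: p(μ) = μ^3 + 2μ^2 - 19μ - 20 = (μ - 4)(μ + 1)(μ + 5).
Roots (with multiplicity): -5, -1, 4.

-5, -1, 4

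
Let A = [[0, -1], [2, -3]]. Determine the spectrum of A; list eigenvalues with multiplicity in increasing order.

Characteristic polynomial: p(λ) = λ^2 + 3λ + 2 = (λ + 1)(λ + 2).
Roots (with multiplicity): -2, -1.

-2, -1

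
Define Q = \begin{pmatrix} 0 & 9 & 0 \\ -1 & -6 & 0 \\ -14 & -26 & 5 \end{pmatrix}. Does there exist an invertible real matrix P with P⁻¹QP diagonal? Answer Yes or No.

No

Characteristic polynomial: p(λ) = λ^3 + λ^2 - 21λ - 45 = (λ - 5)(λ + 3)^2.
λ = -3 has algebraic multiplicity 2; rank(Q + 3I) = 2, so geometric multiplicity = 1.
Geometric multiplicity < algebraic multiplicity, so Q is not diagonalizable.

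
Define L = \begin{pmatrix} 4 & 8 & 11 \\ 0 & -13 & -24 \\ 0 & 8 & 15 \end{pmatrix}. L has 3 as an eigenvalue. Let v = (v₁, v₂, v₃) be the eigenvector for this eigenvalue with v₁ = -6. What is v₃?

-6

L − 3I = [[1, 8, 11], [0, -16, -24], [0, 8, 12]].
Solving (L − 3I)v = 0 gives the eigenspace spanned by (-6, 9, -6).
With v₁ = -6, v = (-6, 9, -6), so v₃ = -6.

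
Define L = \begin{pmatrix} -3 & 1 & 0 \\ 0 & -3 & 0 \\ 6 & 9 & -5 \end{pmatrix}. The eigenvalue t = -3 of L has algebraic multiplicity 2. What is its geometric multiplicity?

L + 3I = [[0, 1, 0], [0, 0, 0], [6, 9, -2]].
This matrix has rank 2, so its null space has dimension 3 − 2 = 1.

1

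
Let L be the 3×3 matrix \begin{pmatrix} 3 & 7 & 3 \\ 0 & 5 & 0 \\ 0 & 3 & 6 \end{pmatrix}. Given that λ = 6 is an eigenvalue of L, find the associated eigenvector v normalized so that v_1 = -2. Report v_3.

-2

L − 6I = [[-3, 7, 3], [0, -1, 0], [0, 3, 0]].
Solving (L − 6I)v = 0 gives the eigenspace spanned by (-2, 0, -2).
With v_1 = -2, v = (-2, 0, -2), so v_3 = -2.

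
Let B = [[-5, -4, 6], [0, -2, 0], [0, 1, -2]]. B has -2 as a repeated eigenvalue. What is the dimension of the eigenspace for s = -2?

1

B + 2I = [[-3, -4, 6], [0, 0, 0], [0, 1, 0]].
This matrix has rank 2, so its null space has dimension 3 − 2 = 1.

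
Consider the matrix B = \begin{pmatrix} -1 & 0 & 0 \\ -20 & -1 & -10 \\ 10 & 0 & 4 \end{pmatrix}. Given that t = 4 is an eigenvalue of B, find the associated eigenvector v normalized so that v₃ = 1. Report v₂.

-2

B − 4I = [[-5, 0, 0], [-20, -5, -10], [10, 0, 0]].
Solving (B − 4I)v = 0 gives the eigenspace spanned by (0, -2, 1).
With v₃ = 1, v = (0, -2, 1), so v₂ = -2.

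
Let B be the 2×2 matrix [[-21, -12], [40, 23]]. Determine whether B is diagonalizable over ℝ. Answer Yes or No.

Yes

Characteristic polynomial: p(t) = t^2 - 2t - 3 = (t - 3)(t + 1).
All 2 eigenvalues are distinct, so B is diagonalizable.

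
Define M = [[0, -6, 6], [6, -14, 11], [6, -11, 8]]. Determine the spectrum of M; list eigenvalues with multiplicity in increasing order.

Characteristic polynomial: p(r) = r^3 + 6r^2 + 9r = r(r + 3)^2.
Roots (with multiplicity): -3, -3, 0.

-3, -3, 0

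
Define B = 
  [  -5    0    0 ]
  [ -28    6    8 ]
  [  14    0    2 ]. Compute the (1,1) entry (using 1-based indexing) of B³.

Characteristic polynomial: t^3 - 3t^2 - 28t + 60 = (t - 6)(t - 2)(t + 5), so the eigenvalues are -5, 2, 6.
t=-5: eigenvector (1, 4, -2).
t=6: eigenvector (0, 1, 0).
t=2: eigenvector (0, -2, 1).
P = [[1, 0, 0], [4, 1, -2], [-2, 0, 1]], D = diag(-5, 6, 2), P⁻¹ = [[1, 0, 0], [0, 1, 2], [2, 0, 1]].
B³ = P·diag(-125, 216, 8)·P⁻¹ = [[-125, 0, 0], [-532, 216, 416], [266, 0, 8]].
The requested entry is -125.

-125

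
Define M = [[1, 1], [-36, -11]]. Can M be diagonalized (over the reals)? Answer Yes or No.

Characteristic polynomial: p(t) = t^2 + 10t + 25 = (t + 5)^2.
t = -5 has algebraic multiplicity 2; rank(M + 5I) = 1, so geometric multiplicity = 1.
Geometric multiplicity < algebraic multiplicity, so M is not diagonalizable.

No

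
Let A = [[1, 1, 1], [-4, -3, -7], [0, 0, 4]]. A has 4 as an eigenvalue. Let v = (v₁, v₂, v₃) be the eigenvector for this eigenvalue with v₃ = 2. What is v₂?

A − 4I = [[-3, 1, 1], [-4, -7, -7], [0, 0, 0]].
Solving (A − 4I)v = 0 gives the eigenspace spanned by (0, -2, 2).
With v₃ = 2, v = (0, -2, 2), so v₂ = -2.

-2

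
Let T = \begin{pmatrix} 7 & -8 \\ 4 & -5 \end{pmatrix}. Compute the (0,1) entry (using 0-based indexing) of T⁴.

Characteristic polynomial: μ^2 - 2μ - 3 = (μ - 3)(μ + 1), so the eigenvalues are -1, 3.
μ=3: eigenvector (2, 1).
μ=-1: eigenvector (-1, -1).
P = [[2, -1], [1, -1]], D = diag(3, -1), P⁻¹ = [[1, -1], [1, -2]].
T⁴ = P·diag(81, 1)·P⁻¹ = [[161, -160], [80, -79]].
The requested entry is -160.

-160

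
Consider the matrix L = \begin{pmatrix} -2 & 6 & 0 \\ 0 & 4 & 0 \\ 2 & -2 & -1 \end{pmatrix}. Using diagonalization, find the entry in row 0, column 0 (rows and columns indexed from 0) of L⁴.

16

Characteristic polynomial: s^3 - s^2 - 10s - 8 = (s - 4)(s + 1)(s + 2), so the eigenvalues are -2, -1, 4.
s=-2: eigenvector (1, 0, -2).
s=4: eigenvector (1, 1, 0).
s=-1: eigenvector (0, 0, 1).
P = [[1, 1, 0], [0, 1, 0], [-2, 0, 1]], D = diag(-2, 4, -1), P⁻¹ = [[1, -1, 0], [0, 1, 0], [2, -2, 1]].
L⁴ = P·diag(16, 256, 1)·P⁻¹ = [[16, 240, 0], [0, 256, 0], [-30, 30, 1]].
The requested entry is 16.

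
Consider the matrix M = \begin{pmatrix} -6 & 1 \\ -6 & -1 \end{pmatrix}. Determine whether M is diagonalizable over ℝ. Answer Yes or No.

Yes

Characteristic polynomial: p(t) = t^2 + 7t + 12 = (t + 3)(t + 4).
All 2 eigenvalues are distinct, so M is diagonalizable.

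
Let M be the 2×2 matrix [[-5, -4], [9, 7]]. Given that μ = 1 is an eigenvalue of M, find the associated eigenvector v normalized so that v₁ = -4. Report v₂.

6

M − 1I = [[-6, -4], [9, 6]].
Solving (M − 1I)v = 0 gives the eigenspace spanned by (-4, 6).
With v₁ = -4, v = (-4, 6), so v₂ = 6.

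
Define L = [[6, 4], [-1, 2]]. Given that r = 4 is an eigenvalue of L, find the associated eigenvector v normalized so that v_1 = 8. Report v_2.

-4

L − 4I = [[2, 4], [-1, -2]].
Solving (L − 4I)v = 0 gives the eigenspace spanned by (8, -4).
With v_1 = 8, v = (8, -4), so v_2 = -4.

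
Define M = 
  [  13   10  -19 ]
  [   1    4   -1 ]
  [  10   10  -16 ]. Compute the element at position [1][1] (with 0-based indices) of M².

Characteristic polynomial: μ^3 - μ^2 - 30μ + 72 = (μ - 4)(μ - 3)(μ + 6), so the eigenvalues are -6, 3, 4.
μ=4: eigenvector (1, 1, 1).
μ=3: eigenvector (-1, 1, 0).
μ=-6: eigenvector (1, 0, 1).
P = [[1, -1, 1], [1, 1, 0], [1, 0, 1]], D = diag(4, 3, -6), P⁻¹ = [[1, 1, -1], [-1, 0, 1], [-1, -1, 2]].
M² = P·diag(16, 9, 36)·P⁻¹ = [[-11, -20, 47], [7, 16, -7], [-20, -20, 56]].
The requested entry is 16.

16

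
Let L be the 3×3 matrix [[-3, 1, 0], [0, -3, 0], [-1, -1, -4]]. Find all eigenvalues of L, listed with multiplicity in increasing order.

Characteristic polynomial: p(t) = t^3 + 10t^2 + 33t + 36 = (t + 3)^2(t + 4).
Roots (with multiplicity): -4, -3, -3.

-4, -3, -3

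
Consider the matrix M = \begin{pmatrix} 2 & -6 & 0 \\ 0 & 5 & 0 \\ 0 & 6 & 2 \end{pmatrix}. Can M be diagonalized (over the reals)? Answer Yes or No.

Yes

Characteristic polynomial: p(μ) = μ^3 - 9μ^2 + 24μ - 20 = (μ - 5)(μ - 2)^2.
μ = 2 has algebraic multiplicity 2; rank(M − 2I) = 1, so geometric multiplicity = 2.
Every eigenvalue has geometric = algebraic multiplicity, so M is diagonalizable.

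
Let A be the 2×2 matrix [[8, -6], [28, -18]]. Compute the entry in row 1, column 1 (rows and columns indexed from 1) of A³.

848

Characteristic polynomial: λ^2 + 10λ + 24 = (λ + 4)(λ + 6), so the eigenvalues are -6, -4.
λ=-6: eigenvector (3, 7).
λ=-4: eigenvector (1, 2).
P = [[3, 1], [7, 2]], D = diag(-6, -4), P⁻¹ = [[-2, 1], [7, -3]].
A³ = P·diag(-216, -64)·P⁻¹ = [[848, -456], [2128, -1128]].
The requested entry is 848.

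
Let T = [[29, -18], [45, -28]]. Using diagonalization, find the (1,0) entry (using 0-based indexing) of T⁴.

225

Characteristic polynomial: μ^2 - μ - 2 = (μ - 2)(μ + 1), so the eigenvalues are -1, 2.
μ=2: eigenvector (2, 3).
μ=-1: eigenvector (-3, -5).
P = [[2, -3], [3, -5]], D = diag(2, -1), P⁻¹ = [[5, -3], [3, -2]].
T⁴ = P·diag(16, 1)·P⁻¹ = [[151, -90], [225, -134]].
The requested entry is 225.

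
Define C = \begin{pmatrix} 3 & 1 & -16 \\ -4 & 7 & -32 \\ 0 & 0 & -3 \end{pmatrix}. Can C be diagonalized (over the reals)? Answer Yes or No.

Characteristic polynomial: p(r) = r^3 - 7r^2 - 5r + 75 = (r - 5)^2(r + 3).
r = 5 has algebraic multiplicity 2; rank(C − 5I) = 2, so geometric multiplicity = 1.
Geometric multiplicity < algebraic multiplicity, so C is not diagonalizable.

No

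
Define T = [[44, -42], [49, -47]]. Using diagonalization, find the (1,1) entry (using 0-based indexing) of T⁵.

Characteristic polynomial: λ^2 + 3λ - 10 = (λ - 2)(λ + 5), so the eigenvalues are -5, 2.
λ=2: eigenvector (1, 1).
λ=-5: eigenvector (6, 7).
P = [[1, 6], [1, 7]], D = diag(2, -5), P⁻¹ = [[7, -6], [-1, 1]].
T⁵ = P·diag(32, -3125)·P⁻¹ = [[18974, -18942], [22099, -22067]].
The requested entry is -22067.

-22067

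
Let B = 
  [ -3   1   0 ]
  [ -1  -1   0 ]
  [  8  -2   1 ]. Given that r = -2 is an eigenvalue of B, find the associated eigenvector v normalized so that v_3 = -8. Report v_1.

4

B + 2I = [[-1, 1, 0], [-1, 1, 0], [8, -2, 3]].
Solving (B + 2I)v = 0 gives the eigenspace spanned by (4, 4, -8).
With v_3 = -8, v = (4, 4, -8), so v_1 = 4.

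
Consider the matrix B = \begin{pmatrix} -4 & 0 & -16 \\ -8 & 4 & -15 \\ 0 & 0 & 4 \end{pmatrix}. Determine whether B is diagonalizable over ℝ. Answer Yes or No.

Characteristic polynomial: p(t) = t^3 - 4t^2 - 16t + 64 = (t - 4)^2(t + 4).
t = 4 has algebraic multiplicity 2; rank(B − 4I) = 2, so geometric multiplicity = 1.
Geometric multiplicity < algebraic multiplicity, so B is not diagonalizable.

No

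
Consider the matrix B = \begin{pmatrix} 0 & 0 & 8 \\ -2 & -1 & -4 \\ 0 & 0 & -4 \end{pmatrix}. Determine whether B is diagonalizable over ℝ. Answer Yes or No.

Characteristic polynomial: p(t) = t^3 + 5t^2 + 4t = t(t + 1)(t + 4).
All 3 eigenvalues are distinct, so B is diagonalizable.

Yes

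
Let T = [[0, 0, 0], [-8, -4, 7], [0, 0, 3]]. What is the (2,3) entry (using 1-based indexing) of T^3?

Characteristic polynomial: r^3 + r^2 - 12r = r(r - 3)(r + 4), so the eigenvalues are -4, 0, 3.
r=0: eigenvector (1, -2, 0).
r=-4: eigenvector (0, 1, 0).
r=3: eigenvector (0, 1, 1).
P = [[1, 0, 0], [-2, 1, 1], [0, 0, 1]], D = diag(0, -4, 3), P⁻¹ = [[1, 0, 0], [2, 1, -1], [0, 0, 1]].
T³ = P·diag(0, -64, 27)·P⁻¹ = [[0, 0, 0], [-128, -64, 91], [0, 0, 27]].
The requested entry is 91.

91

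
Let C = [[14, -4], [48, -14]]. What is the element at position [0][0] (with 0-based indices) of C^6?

64

Characteristic polynomial: λ^2 - 4 = (λ - 2)(λ + 2), so the eigenvalues are -2, 2.
λ=2: eigenvector (1, 3).
λ=-2: eigenvector (-1, -4).
P = [[1, -1], [3, -4]], D = diag(2, -2), P⁻¹ = [[4, -1], [3, -1]].
C⁶ = P·diag(64, 64)·P⁻¹ = [[64, 0], [0, 64]].
The requested entry is 64.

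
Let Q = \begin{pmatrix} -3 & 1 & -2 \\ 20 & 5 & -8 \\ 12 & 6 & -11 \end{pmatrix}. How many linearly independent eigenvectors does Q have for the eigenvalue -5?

1

Q + 5I = [[2, 1, -2], [20, 10, -8], [12, 6, -6]].
This matrix has rank 2, so its null space has dimension 3 − 2 = 1.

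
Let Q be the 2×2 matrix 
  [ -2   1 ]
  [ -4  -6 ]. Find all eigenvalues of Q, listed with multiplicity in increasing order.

-4, -4

Characteristic polynomial: p(μ) = μ^2 + 8μ + 16 = (μ + 4)^2.
Roots (with multiplicity): -4, -4.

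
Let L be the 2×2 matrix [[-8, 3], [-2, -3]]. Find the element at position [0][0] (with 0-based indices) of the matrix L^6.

108718

Characteristic polynomial: s^2 + 11s + 30 = (s + 5)(s + 6), so the eigenvalues are -6, -5.
s=-6: eigenvector (-3, -2).
s=-5: eigenvector (1, 1).
P = [[-3, 1], [-2, 1]], D = diag(-6, -5), P⁻¹ = [[-1, 1], [-2, 3]].
L⁶ = P·diag(46656, 15625)·P⁻¹ = [[108718, -93093], [62062, -46437]].
The requested entry is 108718.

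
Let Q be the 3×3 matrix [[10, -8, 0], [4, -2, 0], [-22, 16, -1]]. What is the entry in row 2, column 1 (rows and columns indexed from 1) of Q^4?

1280

Characteristic polynomial: r^3 - 7r^2 + 4r + 12 = (r - 6)(r - 2)(r + 1), so the eigenvalues are -1, 2, 6.
r=2: eigenvector (-1, -1, 2).
r=6: eigenvector (2, 1, -4).
r=-1: eigenvector (0, 0, 1).
P = [[-1, 2, 0], [-1, 1, 0], [2, -4, 1]], D = diag(2, 6, -1), P⁻¹ = [[1, -2, 0], [1, -1, 0], [2, 0, 1]].
Q⁴ = P·diag(16, 1296, 1)·P⁻¹ = [[2576, -2560, 0], [1280, -1264, 0], [-5150, 5120, 1]].
The requested entry is 1280.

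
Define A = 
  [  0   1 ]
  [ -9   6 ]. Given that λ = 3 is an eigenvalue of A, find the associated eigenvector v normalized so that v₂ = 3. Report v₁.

A − 3I = [[-3, 1], [-9, 3]].
Solving (A − 3I)v = 0 gives the eigenspace spanned by (1, 3).
With v₂ = 3, v = (1, 3), so v₁ = 1.

1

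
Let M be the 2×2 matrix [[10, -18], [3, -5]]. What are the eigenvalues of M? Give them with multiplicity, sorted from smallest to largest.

Characteristic polynomial: p(r) = r^2 - 5r + 4 = (r - 4)(r - 1).
Roots (with multiplicity): 1, 4.

1, 4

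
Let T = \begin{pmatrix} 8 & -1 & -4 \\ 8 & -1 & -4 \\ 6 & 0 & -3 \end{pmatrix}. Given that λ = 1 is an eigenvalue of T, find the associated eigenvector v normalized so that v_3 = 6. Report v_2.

4

T − 1I = [[7, -1, -4], [8, -2, -4], [6, 0, -4]].
Solving (T − 1I)v = 0 gives the eigenspace spanned by (4, 4, 6).
With v_3 = 6, v = (4, 4, 6), so v_2 = 4.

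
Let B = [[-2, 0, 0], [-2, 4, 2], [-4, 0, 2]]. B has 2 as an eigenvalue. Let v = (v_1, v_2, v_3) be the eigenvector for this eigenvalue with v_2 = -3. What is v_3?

3

B − 2I = [[-4, 0, 0], [-2, 2, 2], [-4, 0, 0]].
Solving (B − 2I)v = 0 gives the eigenspace spanned by (0, -3, 3).
With v_2 = -3, v = (0, -3, 3), so v_3 = 3.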